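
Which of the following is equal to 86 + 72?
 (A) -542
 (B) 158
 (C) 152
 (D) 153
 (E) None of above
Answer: B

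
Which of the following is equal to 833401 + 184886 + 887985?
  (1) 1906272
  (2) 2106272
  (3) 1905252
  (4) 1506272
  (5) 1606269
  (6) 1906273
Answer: 1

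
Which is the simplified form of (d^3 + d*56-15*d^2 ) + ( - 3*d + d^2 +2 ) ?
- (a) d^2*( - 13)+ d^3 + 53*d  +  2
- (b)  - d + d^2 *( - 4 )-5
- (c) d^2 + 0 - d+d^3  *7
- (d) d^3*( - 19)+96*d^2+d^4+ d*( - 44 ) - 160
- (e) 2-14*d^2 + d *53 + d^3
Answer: e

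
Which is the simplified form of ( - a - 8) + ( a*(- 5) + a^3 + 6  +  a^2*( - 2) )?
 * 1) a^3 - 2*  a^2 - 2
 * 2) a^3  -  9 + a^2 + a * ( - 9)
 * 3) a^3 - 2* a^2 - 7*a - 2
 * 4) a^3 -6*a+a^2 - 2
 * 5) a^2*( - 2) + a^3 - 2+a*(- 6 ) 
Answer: 5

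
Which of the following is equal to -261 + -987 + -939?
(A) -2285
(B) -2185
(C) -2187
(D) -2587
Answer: C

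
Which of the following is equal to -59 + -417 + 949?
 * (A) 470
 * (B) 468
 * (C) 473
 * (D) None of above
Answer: C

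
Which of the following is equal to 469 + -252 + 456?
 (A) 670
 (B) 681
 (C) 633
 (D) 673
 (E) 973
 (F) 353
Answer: D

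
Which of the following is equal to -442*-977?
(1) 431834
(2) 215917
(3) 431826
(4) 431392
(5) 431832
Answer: 1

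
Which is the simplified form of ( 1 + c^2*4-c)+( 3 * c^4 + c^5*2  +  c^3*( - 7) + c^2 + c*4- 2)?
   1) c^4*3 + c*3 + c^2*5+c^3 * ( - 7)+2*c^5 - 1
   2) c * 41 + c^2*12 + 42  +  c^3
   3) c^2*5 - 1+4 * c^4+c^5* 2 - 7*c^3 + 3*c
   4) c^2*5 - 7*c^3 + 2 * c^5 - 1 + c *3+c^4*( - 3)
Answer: 1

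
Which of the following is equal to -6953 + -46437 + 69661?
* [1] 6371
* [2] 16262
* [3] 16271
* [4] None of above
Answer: 3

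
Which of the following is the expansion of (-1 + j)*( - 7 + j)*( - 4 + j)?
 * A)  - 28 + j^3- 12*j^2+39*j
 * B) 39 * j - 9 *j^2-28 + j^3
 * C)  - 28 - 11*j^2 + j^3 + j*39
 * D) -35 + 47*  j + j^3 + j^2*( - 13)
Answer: A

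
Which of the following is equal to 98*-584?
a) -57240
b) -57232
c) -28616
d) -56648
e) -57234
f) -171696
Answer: b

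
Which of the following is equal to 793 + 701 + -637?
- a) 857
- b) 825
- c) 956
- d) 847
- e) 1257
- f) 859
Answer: a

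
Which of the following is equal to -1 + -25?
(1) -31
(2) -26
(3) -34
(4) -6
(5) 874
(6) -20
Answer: 2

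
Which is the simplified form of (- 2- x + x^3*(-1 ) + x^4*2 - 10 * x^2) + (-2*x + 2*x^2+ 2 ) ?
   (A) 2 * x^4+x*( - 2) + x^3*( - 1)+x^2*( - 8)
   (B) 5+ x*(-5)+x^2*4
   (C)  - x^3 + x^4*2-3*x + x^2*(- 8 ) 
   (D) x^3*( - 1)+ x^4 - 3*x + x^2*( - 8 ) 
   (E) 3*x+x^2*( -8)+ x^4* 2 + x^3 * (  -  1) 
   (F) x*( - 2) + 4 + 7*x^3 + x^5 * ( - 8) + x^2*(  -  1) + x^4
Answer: C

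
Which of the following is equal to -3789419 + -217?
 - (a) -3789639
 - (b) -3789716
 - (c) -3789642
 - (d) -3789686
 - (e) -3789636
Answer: e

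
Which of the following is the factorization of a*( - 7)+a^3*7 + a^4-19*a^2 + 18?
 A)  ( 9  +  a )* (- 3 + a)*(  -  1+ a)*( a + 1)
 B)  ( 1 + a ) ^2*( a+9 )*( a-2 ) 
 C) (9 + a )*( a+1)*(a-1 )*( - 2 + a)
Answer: C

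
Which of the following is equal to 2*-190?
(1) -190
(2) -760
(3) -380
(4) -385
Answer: 3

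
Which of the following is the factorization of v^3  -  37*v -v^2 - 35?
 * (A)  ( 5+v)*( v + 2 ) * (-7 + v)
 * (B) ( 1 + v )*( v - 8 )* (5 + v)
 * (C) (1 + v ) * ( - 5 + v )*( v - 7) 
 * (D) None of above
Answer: D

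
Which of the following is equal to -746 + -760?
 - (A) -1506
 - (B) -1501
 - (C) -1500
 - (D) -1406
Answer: A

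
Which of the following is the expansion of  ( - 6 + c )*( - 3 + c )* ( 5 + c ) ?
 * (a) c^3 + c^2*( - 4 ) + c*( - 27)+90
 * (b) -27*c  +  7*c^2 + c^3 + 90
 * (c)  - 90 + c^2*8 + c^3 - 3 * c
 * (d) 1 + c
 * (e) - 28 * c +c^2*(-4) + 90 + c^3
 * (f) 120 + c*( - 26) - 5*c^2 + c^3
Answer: a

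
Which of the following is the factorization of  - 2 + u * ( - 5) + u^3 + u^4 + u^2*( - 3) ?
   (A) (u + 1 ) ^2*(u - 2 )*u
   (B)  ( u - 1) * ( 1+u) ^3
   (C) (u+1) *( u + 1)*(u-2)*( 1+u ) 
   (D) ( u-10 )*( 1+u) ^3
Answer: C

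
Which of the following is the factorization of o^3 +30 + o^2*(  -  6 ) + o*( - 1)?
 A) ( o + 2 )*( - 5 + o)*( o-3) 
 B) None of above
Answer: A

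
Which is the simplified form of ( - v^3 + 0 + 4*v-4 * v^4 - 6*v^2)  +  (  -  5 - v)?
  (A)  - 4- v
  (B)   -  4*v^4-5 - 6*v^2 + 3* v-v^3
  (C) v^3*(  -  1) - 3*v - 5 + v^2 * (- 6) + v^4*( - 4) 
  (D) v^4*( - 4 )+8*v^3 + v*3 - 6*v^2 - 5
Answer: B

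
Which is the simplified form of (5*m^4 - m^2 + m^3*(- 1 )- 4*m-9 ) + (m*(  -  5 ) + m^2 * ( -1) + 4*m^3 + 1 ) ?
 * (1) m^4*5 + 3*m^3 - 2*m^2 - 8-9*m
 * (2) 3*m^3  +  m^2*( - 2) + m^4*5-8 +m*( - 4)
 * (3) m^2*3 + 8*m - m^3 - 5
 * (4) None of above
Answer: 1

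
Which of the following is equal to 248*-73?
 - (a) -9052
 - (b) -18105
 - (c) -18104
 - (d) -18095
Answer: c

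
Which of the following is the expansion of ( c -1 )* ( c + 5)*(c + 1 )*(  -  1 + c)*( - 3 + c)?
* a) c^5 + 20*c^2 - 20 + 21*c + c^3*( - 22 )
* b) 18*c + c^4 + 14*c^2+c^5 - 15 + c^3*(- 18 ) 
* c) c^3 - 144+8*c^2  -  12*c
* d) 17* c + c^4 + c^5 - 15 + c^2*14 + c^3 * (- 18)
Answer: d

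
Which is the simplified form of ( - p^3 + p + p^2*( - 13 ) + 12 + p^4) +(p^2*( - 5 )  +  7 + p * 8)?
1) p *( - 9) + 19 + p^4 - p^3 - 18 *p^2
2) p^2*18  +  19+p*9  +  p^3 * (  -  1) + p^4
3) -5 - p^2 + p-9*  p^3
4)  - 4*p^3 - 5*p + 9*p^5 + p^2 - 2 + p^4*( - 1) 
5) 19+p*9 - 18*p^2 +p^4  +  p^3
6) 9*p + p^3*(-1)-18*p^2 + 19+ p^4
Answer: 6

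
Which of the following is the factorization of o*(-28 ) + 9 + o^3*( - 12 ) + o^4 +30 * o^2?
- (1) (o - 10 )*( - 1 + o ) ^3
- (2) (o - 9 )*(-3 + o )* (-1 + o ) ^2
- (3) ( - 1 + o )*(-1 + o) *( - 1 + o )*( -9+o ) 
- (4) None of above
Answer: 3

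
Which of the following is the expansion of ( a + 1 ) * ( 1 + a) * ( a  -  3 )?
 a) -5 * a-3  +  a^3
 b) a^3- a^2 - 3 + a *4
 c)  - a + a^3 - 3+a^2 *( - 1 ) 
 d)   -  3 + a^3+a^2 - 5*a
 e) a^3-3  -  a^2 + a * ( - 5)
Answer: e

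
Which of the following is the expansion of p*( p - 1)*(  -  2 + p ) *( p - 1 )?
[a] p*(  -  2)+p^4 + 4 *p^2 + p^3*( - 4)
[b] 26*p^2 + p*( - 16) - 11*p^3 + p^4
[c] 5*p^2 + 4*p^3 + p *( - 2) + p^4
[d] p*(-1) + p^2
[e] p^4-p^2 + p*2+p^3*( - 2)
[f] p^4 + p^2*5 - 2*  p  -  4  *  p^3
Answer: f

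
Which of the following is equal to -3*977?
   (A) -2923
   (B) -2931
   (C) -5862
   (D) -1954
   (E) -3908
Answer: B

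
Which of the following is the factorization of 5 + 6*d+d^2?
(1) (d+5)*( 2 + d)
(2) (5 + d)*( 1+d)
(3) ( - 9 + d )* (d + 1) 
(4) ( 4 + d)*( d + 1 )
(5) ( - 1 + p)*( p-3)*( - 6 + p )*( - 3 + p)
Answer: 2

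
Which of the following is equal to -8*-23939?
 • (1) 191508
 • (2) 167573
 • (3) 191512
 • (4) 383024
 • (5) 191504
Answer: 3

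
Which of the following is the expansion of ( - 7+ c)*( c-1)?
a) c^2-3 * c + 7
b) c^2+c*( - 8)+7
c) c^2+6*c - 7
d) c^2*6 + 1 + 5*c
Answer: b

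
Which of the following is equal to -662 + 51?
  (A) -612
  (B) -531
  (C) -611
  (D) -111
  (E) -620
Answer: C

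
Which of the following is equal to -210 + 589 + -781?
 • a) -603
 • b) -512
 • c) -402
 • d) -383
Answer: c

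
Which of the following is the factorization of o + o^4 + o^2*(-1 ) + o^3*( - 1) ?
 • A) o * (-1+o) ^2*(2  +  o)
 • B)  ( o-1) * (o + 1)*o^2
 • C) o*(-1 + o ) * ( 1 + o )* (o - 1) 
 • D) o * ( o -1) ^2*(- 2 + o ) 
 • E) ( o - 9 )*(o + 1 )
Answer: C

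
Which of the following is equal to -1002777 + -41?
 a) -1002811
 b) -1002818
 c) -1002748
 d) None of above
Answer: b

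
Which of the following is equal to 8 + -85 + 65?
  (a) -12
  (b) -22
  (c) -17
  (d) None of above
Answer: a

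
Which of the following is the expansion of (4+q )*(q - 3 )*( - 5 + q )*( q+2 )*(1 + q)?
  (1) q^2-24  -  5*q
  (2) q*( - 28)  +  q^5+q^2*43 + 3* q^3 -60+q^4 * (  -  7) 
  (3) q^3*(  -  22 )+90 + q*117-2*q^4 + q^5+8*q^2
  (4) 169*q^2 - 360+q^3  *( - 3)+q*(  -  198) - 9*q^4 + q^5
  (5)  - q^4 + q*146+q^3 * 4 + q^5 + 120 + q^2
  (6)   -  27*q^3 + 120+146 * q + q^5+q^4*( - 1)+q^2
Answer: 6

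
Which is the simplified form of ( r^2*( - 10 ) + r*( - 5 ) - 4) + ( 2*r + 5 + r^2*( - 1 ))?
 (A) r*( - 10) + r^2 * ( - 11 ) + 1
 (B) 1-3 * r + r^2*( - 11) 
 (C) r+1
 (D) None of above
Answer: B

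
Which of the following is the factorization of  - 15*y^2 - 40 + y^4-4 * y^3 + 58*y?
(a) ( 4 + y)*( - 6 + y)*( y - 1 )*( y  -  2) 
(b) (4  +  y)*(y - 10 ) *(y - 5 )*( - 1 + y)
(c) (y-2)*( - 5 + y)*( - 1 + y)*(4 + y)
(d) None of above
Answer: c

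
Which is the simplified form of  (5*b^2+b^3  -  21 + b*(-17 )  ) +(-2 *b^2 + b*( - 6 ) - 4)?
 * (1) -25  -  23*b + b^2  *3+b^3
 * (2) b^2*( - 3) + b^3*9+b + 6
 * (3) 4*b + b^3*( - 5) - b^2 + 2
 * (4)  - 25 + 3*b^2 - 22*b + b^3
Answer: 1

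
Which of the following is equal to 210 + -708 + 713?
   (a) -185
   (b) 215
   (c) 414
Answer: b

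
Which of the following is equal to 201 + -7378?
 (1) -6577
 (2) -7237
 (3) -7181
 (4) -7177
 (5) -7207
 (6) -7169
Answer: 4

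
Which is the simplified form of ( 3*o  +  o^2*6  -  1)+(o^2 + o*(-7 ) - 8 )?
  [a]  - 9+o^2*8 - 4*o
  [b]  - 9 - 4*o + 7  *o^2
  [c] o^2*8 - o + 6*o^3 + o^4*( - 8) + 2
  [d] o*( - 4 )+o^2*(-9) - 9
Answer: b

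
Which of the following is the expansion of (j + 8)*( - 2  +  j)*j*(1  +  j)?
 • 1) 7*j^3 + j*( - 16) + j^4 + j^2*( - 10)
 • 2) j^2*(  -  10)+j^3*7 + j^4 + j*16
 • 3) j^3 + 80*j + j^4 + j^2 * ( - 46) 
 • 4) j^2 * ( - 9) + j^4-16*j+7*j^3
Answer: 1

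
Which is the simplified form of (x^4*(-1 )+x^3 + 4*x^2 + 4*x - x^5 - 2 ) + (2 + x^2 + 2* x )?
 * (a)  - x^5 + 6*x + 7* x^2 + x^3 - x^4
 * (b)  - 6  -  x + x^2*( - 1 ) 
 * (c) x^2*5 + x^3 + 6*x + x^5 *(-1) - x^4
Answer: c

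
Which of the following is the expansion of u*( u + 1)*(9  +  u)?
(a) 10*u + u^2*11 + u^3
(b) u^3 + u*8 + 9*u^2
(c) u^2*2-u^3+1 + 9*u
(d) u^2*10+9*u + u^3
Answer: d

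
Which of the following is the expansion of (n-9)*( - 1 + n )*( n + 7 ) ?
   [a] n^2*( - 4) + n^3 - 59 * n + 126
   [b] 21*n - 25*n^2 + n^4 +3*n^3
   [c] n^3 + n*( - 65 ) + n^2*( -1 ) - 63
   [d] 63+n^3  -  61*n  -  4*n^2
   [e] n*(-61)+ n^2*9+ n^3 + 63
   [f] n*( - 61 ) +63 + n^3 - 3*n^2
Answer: f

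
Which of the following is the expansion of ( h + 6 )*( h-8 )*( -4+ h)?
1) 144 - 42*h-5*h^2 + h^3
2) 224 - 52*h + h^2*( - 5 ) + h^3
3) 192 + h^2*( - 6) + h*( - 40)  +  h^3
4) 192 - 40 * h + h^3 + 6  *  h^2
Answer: 3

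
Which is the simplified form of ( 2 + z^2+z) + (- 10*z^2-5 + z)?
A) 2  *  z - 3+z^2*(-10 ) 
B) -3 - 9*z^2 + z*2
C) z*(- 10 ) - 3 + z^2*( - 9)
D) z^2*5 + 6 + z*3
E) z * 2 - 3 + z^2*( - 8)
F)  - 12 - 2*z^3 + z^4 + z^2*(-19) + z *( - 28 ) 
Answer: B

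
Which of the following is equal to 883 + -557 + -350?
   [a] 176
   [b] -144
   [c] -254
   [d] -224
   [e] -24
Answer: e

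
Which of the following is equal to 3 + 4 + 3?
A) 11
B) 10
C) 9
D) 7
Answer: B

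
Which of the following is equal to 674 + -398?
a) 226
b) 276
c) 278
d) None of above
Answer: b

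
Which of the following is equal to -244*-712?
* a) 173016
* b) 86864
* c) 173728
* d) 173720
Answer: c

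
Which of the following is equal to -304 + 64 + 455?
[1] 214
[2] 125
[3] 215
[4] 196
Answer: 3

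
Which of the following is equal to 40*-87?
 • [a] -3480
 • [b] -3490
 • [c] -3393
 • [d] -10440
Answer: a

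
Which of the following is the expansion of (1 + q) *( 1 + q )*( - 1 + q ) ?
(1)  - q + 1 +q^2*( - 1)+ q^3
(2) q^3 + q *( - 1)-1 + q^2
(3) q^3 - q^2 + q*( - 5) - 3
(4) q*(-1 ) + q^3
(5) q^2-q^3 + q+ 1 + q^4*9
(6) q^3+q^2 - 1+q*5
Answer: 2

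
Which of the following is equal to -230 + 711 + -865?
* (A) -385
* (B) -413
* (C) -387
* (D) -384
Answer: D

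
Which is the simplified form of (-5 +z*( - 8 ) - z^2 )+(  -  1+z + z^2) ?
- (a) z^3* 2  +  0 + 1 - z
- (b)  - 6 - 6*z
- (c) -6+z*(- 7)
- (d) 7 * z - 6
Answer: c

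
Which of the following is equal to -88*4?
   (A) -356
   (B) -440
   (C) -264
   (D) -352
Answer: D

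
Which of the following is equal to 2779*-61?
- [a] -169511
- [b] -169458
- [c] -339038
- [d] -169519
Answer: d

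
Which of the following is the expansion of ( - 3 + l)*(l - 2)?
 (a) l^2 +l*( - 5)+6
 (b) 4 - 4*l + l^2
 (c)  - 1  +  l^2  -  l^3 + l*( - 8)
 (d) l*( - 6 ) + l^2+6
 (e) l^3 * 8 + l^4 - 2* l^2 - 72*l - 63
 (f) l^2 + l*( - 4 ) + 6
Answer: a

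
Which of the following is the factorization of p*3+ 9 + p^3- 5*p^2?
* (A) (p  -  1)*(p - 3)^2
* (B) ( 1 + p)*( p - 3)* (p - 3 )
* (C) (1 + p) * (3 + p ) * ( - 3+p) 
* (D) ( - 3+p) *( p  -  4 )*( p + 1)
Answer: B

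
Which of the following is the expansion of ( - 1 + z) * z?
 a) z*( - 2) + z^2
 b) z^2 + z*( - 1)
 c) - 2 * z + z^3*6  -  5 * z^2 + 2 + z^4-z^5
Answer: b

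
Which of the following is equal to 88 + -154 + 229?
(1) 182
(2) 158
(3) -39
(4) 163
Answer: 4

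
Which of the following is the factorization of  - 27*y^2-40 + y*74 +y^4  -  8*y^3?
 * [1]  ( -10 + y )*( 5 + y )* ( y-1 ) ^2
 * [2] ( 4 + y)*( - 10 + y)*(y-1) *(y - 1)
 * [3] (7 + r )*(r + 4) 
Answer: 2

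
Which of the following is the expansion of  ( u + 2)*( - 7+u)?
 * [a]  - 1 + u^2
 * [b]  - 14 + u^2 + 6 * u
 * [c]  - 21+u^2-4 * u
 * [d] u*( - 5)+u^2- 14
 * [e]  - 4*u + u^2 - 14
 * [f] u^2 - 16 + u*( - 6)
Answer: d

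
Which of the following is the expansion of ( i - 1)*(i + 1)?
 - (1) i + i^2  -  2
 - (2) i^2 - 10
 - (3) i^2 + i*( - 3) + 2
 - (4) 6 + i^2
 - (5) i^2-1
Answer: 5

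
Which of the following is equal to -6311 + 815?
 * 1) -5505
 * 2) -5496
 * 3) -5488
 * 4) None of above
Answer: 2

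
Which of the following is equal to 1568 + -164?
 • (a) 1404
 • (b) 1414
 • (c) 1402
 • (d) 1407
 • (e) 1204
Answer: a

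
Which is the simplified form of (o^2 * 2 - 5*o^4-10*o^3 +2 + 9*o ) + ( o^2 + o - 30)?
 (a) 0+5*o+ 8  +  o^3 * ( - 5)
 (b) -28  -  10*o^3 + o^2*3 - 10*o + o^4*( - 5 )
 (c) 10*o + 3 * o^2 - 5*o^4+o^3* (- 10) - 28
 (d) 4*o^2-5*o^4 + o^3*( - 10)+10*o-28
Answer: c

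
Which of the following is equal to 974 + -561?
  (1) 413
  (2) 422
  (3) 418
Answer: 1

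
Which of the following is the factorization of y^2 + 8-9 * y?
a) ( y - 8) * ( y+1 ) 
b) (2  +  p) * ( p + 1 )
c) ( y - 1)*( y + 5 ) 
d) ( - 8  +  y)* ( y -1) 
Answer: d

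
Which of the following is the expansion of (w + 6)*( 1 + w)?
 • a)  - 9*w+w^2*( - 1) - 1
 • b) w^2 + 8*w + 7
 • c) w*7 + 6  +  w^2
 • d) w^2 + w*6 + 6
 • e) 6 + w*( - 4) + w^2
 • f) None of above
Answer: c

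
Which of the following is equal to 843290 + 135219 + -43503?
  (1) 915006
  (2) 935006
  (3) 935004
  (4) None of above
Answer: 2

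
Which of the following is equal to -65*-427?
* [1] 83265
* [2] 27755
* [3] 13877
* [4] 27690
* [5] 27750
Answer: 2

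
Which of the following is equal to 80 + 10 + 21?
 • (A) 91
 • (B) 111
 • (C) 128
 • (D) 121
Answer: B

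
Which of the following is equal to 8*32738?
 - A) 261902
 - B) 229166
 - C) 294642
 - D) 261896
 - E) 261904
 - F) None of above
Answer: E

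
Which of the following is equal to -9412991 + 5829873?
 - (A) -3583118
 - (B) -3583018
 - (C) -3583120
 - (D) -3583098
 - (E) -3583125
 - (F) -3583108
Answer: A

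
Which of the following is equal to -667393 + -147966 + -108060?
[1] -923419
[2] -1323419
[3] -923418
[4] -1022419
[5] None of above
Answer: 1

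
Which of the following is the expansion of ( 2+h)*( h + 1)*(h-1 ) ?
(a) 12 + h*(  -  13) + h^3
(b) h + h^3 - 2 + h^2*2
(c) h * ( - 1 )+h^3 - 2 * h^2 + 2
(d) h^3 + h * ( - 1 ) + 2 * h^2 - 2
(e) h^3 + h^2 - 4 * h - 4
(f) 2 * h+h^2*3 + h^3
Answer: d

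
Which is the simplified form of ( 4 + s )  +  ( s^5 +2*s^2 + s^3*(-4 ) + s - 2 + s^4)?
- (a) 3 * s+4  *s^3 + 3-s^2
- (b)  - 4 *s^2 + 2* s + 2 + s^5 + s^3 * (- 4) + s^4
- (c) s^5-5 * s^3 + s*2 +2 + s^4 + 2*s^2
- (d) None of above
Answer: d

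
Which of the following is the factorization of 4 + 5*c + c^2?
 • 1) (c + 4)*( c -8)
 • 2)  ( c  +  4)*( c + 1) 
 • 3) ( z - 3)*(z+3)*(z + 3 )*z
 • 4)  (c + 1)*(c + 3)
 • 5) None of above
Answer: 2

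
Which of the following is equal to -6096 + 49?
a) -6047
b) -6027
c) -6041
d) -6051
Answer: a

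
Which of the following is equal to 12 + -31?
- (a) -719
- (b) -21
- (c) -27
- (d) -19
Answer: d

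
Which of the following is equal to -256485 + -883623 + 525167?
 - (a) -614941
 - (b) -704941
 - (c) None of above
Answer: a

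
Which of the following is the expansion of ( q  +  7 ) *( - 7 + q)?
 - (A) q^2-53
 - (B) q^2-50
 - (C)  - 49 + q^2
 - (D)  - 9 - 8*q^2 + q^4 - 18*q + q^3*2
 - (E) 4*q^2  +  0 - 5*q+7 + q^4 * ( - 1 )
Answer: C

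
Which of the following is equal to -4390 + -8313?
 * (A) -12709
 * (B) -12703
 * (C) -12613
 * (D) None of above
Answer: B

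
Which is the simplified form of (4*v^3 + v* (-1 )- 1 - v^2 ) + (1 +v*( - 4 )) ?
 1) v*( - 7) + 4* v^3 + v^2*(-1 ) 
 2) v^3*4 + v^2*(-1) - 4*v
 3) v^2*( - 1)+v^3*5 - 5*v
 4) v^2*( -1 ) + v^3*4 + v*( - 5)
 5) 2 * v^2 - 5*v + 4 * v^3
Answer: 4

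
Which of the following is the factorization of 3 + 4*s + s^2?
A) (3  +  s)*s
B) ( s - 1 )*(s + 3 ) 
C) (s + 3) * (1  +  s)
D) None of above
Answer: C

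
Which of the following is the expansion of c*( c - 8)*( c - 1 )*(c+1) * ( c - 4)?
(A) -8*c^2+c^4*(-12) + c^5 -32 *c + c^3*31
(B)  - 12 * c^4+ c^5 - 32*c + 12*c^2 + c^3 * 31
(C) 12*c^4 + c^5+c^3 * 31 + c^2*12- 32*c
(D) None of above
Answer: B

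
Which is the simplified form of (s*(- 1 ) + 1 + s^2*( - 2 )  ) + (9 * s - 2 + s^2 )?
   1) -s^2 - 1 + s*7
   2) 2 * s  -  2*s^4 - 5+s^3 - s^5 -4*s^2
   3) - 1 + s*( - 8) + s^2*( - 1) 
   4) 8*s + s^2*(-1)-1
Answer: 4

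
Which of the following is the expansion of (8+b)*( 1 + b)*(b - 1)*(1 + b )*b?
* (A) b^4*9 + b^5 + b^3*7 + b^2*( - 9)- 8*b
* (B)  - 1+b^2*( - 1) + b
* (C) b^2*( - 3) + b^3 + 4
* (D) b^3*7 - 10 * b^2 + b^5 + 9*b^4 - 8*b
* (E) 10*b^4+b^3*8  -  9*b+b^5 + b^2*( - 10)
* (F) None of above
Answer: A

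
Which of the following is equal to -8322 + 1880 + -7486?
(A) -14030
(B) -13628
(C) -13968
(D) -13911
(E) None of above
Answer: E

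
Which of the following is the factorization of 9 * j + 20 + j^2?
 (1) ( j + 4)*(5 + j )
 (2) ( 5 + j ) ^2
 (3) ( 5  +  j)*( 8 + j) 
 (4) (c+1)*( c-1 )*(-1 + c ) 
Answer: 1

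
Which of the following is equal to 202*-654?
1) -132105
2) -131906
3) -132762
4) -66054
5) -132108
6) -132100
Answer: 5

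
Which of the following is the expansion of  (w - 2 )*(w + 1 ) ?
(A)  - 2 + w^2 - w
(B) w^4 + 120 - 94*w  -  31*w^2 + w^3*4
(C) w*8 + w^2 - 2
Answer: A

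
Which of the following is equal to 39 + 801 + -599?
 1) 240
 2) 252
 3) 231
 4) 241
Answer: 4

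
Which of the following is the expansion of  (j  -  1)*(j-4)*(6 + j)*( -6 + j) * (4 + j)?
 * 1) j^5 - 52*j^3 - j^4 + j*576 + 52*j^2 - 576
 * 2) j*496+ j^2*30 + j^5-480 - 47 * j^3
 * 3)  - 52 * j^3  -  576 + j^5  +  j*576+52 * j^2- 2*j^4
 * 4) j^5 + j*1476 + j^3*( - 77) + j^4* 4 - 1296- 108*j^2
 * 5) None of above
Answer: 1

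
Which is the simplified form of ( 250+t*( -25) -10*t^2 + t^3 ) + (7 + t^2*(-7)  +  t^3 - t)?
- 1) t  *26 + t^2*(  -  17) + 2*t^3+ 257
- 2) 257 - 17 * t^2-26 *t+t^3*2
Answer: 2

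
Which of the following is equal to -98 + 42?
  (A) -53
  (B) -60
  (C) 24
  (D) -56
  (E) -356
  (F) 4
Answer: D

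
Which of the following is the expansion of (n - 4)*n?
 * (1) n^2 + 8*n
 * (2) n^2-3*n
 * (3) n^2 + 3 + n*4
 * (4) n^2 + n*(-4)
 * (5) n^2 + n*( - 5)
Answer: 4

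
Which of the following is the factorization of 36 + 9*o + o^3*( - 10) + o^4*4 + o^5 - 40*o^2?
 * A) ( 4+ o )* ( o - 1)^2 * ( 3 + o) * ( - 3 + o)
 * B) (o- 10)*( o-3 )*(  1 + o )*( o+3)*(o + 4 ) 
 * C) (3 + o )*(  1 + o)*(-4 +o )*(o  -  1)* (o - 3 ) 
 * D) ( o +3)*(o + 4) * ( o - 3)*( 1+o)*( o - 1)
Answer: D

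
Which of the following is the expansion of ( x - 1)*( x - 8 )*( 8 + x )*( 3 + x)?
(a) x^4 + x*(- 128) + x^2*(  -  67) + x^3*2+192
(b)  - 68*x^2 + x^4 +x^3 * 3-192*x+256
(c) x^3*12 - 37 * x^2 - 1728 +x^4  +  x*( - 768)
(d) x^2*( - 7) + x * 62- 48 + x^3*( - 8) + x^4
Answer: a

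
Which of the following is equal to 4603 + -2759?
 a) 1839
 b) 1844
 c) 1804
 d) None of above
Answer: b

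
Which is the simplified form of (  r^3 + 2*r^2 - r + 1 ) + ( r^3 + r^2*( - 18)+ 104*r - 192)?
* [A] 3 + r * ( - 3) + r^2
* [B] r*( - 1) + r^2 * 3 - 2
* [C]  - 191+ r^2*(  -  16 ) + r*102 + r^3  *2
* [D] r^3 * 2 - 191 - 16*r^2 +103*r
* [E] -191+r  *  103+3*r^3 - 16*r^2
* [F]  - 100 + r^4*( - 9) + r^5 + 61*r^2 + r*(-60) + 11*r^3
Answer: D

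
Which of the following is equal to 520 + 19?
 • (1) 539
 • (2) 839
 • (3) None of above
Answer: 1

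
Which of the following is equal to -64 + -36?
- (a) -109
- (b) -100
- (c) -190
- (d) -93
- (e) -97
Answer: b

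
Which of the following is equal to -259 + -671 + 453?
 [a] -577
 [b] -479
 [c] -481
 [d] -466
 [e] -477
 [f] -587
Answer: e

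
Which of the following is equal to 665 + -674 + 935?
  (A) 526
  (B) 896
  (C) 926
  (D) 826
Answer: C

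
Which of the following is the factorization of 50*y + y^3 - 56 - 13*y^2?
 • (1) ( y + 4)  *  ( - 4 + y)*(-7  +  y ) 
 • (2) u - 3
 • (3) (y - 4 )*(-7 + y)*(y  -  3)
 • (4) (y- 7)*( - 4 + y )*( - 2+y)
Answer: 4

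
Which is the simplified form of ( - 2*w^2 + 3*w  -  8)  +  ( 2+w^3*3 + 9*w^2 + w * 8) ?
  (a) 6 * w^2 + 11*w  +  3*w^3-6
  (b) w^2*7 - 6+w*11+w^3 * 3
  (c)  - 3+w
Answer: b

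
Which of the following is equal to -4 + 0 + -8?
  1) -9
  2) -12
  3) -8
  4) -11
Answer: 2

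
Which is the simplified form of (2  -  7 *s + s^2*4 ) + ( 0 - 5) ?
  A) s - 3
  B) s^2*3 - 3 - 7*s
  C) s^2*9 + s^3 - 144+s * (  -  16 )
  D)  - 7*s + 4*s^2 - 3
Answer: D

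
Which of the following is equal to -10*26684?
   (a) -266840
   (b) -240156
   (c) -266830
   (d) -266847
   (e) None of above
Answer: a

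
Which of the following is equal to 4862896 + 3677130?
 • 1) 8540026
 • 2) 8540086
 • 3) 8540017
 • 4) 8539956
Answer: 1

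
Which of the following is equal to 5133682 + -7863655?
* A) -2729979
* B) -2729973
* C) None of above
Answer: B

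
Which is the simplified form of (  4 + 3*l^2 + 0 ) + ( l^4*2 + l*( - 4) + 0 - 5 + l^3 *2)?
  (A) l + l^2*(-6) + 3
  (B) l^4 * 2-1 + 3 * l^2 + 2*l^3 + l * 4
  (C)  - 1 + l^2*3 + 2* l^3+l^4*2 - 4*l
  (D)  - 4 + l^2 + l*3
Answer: C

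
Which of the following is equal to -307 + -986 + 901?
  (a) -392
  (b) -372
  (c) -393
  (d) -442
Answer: a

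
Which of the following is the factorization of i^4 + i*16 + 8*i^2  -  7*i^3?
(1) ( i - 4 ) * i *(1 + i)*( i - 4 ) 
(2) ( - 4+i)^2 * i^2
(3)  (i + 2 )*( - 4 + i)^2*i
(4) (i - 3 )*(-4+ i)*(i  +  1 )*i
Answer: 1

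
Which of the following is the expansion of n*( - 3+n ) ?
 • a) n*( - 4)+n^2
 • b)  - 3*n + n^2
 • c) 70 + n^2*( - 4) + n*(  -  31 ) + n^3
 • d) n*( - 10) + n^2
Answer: b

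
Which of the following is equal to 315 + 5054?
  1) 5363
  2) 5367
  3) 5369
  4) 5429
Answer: 3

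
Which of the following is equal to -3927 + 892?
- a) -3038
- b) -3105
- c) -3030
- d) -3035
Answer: d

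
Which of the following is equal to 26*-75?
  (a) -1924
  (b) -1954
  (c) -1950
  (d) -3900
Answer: c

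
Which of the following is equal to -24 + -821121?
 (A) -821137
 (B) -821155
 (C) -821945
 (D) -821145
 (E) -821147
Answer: D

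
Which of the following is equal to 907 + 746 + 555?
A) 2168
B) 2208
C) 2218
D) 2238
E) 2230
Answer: B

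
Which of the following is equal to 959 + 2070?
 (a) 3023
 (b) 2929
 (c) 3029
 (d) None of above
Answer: c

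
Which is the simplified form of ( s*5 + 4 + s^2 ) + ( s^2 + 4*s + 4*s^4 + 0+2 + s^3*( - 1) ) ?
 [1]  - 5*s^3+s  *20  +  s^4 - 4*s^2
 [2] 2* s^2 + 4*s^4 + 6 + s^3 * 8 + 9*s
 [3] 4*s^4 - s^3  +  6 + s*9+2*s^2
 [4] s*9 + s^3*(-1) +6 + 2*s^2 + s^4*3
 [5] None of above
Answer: 3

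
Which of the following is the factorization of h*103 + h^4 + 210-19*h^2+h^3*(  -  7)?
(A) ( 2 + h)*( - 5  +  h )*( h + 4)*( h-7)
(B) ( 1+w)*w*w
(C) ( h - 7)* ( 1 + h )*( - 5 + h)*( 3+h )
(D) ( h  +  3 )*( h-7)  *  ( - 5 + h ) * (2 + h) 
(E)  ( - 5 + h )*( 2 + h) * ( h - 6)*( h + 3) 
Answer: D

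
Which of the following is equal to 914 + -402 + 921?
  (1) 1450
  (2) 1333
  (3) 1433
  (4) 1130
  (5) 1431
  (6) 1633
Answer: 3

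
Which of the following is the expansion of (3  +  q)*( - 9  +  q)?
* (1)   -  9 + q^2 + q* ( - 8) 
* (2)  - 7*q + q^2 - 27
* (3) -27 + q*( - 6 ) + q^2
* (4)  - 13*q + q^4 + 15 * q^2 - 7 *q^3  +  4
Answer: 3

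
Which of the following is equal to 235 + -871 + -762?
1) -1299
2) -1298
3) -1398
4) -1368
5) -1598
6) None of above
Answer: 3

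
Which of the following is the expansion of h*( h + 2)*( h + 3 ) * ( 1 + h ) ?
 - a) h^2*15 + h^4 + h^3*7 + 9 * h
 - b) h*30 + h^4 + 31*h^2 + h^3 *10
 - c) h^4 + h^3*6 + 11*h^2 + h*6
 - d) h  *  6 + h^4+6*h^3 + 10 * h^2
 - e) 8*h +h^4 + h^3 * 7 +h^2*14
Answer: c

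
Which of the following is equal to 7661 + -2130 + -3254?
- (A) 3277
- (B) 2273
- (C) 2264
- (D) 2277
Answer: D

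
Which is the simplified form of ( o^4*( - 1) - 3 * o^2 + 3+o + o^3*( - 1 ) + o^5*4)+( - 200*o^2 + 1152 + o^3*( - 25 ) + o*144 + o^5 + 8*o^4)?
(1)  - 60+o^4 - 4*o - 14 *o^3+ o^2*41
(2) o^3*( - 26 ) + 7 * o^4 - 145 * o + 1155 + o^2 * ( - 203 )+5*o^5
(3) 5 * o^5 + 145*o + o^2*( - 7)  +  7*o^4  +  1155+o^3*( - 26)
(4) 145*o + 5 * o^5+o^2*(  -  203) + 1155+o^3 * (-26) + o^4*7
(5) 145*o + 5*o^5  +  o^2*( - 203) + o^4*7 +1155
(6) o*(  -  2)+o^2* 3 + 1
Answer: 4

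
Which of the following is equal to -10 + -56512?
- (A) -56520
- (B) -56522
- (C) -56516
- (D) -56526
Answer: B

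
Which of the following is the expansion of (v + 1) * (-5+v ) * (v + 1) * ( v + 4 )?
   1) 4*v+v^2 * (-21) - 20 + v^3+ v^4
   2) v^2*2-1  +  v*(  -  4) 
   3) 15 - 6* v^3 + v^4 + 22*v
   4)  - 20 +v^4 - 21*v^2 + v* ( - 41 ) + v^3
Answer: 4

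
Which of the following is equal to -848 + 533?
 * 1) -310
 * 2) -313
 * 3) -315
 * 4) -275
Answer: 3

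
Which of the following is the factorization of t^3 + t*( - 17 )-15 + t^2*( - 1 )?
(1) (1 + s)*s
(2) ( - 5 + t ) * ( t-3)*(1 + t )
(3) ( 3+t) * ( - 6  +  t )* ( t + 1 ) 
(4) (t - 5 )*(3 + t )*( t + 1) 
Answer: 4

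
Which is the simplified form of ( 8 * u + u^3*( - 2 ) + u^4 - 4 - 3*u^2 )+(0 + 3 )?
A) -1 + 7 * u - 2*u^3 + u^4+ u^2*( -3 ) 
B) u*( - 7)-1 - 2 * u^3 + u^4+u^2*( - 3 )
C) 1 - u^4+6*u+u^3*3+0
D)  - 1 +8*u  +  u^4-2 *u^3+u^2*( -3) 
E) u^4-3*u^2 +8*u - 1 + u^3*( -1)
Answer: D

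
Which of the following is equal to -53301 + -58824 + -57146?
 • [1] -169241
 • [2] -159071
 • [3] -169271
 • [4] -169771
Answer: 3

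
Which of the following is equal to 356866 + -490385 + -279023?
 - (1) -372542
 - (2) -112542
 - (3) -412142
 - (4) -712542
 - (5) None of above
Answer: 5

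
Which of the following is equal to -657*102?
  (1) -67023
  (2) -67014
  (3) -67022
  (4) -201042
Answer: 2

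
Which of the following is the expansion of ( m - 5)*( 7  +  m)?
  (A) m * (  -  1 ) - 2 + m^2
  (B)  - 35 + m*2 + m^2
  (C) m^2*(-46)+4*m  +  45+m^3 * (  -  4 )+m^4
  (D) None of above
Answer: B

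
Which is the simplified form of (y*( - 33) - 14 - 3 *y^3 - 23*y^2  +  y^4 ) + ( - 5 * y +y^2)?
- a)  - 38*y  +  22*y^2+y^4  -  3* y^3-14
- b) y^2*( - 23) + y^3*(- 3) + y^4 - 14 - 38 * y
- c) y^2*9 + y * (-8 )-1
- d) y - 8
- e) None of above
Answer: e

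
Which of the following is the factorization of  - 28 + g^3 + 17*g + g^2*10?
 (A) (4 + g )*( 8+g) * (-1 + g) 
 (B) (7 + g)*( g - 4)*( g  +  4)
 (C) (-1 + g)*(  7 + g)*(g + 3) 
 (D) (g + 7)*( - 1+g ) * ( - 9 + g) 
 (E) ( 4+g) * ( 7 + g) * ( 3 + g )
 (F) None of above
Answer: F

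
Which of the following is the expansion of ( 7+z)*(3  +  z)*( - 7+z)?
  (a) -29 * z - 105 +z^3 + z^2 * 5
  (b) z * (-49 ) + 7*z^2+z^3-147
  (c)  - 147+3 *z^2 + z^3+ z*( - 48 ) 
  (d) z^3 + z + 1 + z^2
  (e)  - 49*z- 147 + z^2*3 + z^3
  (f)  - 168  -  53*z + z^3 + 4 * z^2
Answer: e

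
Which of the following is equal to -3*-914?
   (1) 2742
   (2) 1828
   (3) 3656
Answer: 1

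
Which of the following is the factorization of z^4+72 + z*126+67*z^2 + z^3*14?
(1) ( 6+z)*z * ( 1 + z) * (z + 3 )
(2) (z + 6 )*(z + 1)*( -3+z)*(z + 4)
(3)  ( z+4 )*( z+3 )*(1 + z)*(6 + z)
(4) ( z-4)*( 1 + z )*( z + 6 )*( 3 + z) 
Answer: 3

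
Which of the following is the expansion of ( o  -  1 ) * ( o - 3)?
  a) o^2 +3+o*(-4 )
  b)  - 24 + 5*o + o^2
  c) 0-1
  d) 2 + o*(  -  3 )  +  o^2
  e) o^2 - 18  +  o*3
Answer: a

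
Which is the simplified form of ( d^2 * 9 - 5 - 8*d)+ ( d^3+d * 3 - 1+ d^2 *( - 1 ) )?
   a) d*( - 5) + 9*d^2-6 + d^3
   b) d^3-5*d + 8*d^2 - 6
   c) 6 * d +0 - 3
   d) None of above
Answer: b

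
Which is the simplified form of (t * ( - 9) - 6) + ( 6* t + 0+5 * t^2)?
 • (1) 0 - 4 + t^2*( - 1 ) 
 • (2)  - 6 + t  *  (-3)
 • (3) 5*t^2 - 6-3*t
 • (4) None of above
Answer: 3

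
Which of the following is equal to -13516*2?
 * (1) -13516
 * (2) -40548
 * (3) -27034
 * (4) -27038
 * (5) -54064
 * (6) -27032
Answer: 6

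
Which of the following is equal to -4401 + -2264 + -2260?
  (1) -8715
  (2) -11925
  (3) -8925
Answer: 3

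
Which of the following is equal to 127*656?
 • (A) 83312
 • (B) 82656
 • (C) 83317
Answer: A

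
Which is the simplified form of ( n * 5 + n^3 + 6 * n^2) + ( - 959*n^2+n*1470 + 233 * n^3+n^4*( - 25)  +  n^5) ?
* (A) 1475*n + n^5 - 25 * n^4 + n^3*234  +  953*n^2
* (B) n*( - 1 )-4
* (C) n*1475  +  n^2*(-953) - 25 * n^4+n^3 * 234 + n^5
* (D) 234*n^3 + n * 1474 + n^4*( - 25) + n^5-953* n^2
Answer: C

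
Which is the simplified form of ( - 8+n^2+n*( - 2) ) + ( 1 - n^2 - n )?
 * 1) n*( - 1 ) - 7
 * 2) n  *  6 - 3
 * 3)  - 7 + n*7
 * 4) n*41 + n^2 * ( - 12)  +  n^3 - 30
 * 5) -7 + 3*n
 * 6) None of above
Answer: 6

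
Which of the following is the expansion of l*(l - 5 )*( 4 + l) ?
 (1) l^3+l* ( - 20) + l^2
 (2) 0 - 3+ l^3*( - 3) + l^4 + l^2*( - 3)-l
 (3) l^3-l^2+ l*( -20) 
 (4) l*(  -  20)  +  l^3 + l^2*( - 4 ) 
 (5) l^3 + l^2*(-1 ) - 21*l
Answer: 3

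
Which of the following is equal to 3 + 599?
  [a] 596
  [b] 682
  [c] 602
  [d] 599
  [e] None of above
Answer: c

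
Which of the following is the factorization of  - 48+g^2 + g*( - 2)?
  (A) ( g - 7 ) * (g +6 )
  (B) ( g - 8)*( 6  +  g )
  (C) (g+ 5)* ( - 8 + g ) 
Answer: B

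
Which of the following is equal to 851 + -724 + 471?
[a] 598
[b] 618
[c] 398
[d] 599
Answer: a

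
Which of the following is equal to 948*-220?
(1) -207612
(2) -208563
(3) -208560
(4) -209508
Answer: 3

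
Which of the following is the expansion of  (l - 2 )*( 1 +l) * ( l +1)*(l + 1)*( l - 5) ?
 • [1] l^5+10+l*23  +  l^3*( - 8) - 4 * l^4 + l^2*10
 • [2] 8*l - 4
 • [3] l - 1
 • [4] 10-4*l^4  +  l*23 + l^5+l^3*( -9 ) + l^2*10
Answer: 1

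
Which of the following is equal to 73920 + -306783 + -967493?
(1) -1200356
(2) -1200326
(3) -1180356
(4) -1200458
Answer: 1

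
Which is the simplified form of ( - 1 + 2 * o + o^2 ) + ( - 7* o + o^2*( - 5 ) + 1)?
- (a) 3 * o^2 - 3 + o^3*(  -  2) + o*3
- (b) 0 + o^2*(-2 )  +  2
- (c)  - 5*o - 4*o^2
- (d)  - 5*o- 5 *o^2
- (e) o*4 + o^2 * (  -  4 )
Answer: c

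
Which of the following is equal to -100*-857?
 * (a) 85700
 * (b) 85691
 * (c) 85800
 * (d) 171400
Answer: a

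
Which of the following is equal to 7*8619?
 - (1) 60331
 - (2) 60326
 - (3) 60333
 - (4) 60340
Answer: 3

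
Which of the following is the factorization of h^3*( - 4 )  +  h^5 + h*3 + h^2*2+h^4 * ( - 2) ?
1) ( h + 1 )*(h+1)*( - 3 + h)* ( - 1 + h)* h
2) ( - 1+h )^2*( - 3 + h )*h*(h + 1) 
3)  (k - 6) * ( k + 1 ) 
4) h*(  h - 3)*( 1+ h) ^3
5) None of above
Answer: 1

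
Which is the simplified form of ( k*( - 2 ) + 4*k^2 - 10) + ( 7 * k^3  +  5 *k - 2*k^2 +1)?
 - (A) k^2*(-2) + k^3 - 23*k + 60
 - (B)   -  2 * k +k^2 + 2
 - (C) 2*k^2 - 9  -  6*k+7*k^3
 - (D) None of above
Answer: D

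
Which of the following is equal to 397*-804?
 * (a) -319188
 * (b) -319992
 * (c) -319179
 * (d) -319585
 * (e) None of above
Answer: a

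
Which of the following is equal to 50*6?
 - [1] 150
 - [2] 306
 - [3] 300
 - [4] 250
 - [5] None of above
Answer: 3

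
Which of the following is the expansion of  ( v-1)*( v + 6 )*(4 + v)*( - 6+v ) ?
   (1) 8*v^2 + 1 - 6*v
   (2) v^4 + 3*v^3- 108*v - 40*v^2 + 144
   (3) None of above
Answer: 2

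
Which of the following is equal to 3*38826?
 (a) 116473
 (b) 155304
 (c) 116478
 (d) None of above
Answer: c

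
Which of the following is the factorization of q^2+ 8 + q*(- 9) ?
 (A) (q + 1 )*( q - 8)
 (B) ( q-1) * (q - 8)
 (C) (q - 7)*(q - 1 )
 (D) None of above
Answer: B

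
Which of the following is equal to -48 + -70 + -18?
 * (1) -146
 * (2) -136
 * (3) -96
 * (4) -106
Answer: 2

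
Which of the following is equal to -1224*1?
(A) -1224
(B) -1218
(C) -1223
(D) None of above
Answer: A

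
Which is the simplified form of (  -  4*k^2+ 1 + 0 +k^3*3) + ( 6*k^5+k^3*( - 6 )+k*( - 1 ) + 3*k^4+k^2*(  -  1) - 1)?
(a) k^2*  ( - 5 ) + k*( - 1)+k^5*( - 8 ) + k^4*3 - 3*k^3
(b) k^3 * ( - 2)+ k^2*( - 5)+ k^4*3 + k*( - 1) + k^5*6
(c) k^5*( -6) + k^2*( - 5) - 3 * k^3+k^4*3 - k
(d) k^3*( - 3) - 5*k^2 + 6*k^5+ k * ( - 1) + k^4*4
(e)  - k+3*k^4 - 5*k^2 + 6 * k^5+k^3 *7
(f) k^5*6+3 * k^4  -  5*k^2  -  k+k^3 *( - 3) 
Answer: f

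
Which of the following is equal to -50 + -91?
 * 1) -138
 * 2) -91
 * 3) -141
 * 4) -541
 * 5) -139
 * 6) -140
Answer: 3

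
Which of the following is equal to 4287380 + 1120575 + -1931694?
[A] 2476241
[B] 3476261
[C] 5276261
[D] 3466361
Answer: B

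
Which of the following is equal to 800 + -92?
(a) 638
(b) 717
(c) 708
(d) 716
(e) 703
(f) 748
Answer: c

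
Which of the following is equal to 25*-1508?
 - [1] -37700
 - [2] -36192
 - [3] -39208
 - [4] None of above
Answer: 1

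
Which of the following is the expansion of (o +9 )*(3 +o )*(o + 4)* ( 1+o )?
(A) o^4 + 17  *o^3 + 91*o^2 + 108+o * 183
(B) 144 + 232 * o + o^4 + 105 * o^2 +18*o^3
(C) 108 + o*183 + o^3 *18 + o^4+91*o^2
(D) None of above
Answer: A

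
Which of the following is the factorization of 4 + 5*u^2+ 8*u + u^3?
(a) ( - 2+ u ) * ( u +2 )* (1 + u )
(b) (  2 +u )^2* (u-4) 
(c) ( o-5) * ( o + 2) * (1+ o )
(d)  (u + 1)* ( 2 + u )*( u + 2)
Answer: d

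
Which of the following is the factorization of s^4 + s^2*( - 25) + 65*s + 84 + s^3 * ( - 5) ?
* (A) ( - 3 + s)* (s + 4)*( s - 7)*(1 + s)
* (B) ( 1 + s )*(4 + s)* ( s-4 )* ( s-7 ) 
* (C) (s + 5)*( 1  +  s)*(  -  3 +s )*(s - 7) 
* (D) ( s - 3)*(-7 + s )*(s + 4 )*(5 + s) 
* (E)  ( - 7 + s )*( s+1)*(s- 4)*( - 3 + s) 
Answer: A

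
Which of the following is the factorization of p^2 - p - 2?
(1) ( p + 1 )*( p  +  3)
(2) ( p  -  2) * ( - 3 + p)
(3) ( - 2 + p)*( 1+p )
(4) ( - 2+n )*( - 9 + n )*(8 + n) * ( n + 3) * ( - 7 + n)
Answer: 3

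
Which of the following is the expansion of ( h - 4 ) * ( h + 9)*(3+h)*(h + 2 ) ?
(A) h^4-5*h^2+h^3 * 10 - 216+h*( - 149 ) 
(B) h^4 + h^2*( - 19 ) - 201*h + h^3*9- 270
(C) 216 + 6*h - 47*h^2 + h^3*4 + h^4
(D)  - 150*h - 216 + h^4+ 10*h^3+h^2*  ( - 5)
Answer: D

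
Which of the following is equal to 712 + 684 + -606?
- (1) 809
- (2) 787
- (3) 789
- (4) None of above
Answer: 4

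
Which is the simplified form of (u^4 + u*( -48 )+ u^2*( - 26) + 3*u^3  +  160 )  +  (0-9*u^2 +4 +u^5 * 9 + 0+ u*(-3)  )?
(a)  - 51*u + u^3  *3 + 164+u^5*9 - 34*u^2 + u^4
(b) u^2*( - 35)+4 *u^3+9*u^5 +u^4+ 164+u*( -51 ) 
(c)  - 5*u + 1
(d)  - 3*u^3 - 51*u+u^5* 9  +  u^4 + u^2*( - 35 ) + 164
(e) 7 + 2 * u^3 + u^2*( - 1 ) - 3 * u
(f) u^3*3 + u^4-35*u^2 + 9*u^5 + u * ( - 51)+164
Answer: f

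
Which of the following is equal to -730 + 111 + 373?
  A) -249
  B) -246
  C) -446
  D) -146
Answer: B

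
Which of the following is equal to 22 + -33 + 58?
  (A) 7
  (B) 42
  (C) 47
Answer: C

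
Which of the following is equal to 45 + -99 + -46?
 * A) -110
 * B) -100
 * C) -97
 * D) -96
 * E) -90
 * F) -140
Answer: B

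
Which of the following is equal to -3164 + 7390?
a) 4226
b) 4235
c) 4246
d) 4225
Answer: a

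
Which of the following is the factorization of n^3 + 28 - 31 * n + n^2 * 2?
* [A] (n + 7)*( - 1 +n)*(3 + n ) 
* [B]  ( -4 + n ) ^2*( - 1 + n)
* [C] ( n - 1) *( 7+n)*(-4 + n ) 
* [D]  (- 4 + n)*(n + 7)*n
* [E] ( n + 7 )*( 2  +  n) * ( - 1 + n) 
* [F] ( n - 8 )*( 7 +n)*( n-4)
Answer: C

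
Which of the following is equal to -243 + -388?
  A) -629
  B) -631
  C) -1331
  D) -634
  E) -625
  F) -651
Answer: B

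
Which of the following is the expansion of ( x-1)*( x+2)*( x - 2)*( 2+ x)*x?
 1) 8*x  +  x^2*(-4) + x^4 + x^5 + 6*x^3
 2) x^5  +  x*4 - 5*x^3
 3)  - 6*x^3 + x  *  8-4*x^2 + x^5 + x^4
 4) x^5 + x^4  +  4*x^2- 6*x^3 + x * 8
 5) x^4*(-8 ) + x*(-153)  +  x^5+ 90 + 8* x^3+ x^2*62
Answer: 3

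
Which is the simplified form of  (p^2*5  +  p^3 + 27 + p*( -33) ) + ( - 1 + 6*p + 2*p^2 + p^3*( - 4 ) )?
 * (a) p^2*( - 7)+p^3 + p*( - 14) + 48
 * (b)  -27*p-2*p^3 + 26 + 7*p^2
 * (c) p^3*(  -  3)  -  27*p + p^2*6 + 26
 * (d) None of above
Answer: d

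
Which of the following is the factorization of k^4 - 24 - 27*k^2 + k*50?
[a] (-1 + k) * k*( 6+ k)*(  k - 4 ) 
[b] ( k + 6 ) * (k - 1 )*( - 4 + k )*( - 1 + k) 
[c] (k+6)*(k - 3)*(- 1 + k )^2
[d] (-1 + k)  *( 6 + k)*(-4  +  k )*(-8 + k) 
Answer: b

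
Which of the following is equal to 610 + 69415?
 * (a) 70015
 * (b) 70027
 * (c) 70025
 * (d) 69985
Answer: c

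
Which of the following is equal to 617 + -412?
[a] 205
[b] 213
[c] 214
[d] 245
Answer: a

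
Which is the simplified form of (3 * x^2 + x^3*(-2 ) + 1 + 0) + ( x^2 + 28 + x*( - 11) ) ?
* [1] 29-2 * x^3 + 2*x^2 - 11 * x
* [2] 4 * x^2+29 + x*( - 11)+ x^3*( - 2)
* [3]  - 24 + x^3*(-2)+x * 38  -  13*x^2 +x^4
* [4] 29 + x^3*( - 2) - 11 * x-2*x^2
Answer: 2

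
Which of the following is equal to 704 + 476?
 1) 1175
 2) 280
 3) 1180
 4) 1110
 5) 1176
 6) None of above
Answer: 3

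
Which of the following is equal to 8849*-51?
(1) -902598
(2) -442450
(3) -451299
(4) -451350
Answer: 3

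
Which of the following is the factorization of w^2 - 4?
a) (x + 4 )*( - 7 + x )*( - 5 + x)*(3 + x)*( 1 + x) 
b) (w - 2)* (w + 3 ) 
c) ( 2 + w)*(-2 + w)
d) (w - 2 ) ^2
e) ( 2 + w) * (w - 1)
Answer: c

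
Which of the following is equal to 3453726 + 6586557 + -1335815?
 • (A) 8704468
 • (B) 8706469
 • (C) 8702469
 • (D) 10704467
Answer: A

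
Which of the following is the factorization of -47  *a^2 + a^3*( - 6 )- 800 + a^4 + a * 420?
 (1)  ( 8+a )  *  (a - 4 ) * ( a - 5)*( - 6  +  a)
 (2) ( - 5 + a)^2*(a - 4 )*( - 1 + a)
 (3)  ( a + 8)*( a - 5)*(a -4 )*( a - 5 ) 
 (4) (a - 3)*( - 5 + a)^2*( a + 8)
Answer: 3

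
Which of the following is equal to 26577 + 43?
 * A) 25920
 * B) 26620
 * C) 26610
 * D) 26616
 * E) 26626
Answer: B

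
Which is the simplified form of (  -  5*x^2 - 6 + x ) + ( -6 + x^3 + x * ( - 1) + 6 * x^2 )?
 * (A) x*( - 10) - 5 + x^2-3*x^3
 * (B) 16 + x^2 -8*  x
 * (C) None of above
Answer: C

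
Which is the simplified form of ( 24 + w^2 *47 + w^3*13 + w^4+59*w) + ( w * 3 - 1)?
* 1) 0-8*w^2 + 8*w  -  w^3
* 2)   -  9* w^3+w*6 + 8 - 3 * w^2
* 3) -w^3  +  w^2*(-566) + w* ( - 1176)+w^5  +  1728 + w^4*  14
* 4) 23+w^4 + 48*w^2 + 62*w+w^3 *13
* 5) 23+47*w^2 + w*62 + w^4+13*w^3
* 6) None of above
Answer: 5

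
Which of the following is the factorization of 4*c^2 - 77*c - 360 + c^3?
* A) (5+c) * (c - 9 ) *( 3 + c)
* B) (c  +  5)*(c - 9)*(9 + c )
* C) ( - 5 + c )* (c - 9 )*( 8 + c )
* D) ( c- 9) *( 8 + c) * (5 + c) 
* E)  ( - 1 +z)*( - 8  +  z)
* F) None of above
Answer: D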